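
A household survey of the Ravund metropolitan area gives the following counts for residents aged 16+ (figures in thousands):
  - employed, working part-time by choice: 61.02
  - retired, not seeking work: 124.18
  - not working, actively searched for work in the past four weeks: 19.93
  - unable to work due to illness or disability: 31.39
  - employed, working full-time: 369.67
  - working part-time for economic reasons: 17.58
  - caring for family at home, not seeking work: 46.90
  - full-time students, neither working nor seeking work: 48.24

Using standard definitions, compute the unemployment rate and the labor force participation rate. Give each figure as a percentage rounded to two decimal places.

Employed = 61.02 + 369.67 + 17.58 = 448.27 thousand (anyone who worked, including part-time for economic reasons, counts as employed).
Unemployed = 19.93 thousand.
Labor force = 448.27 + 19.93 = 468.20 thousand.
Not in labor force = 124.18 + 31.39 + 46.90 + 48.24 = 250.71 thousand (those not working and not actively searching are outside the labor force).
Civilian working-age population = 468.20 + 250.71 = 718.91 thousand.
Unemployment rate = 19.93 / 468.20 = 4.26%.
Labor force participation rate = 468.20 / 718.91 = 65.13%.

Unemployment rate ≈ 4.26%; labor force participation rate ≈ 65.13%.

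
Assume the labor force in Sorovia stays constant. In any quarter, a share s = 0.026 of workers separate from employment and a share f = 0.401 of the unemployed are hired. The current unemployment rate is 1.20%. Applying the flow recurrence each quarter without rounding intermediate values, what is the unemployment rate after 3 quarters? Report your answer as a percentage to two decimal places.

Unemployment rate after three quarters ≈ 5.17%.

With a fixed labor force, u_{t+1} = u_t + s·(1−u_t) − f·u_t = u_t·(1−s−f) + s.
Here 1−s−f = 0.573 and s = 0.026.
u_1 = 0.012000 × 0.573 + 0.026 = 0.032876.
u_2 = 0.032876 × 0.573 + 0.026 = 0.044838.
u_3 = 0.044838 × 0.573 + 0.026 = 0.051692.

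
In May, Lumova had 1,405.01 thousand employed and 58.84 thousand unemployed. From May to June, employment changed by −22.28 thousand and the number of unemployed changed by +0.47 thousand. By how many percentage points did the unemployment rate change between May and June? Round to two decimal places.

The unemployment rate changed by +0.09 percentage points.

May: labor force = 1,405.01 + 58.84 = 1,463.85; u = 58.84/1,463.85 = 4.02%.
June: labor force = 1,382.73 + 59.31 = 1,442.04; u = 59.31/1,442.04 = 4.11%.
Change = 4.11% − 4.02% = +0.09 pp.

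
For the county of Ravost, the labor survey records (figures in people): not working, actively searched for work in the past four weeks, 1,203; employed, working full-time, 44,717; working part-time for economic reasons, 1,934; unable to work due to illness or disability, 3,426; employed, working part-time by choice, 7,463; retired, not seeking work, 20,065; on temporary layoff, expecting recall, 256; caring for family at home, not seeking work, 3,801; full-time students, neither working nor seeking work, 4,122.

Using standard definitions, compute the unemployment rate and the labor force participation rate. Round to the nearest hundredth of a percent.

Unemployment rate ≈ 2.63%; labor force participation rate ≈ 63.89%.

Employed = 44,717 + 1,934 + 7,463 = 54,114 (anyone who worked, including part-time for economic reasons, counts as employed).
Unemployed = 1,203 + 256 = 1,459 (jobless and actively searching, or on temporary layoff).
Labor force = 54,114 + 1,459 = 55,573.
Not in labor force = 3,426 + 20,065 + 3,801 + 4,122 = 31,414 (those not working and not actively searching are outside the labor force).
Civilian working-age population = 55,573 + 31,414 = 86,987.
Unemployment rate = 1,459 / 55,573 = 2.63%.
Labor force participation rate = 55,573 / 86,987 = 63.89%.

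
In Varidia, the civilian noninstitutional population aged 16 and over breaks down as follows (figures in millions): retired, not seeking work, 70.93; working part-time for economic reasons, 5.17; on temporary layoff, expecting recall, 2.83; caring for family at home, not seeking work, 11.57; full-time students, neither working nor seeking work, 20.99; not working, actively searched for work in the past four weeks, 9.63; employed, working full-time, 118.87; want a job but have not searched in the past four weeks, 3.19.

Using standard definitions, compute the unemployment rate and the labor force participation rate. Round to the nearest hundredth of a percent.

Employed = 5.17 + 118.87 = 124.04 million (anyone who worked, including part-time for economic reasons, counts as employed).
Unemployed = 2.83 + 9.63 = 12.46 million (jobless and actively searching, or on temporary layoff).
Labor force = 124.04 + 12.46 = 136.50 million.
Not in labor force = 70.93 + 11.57 + 20.99 + 3.19 = 106.68 million (those not working and not actively searching are outside the labor force — including those who want a job but have given up searching).
Civilian working-age population = 136.50 + 106.68 = 243.18 million.
Unemployment rate = 12.46 / 136.50 = 9.13%.
Labor force participation rate = 136.50 / 243.18 = 56.13%.

Unemployment rate ≈ 9.13%; labor force participation rate ≈ 56.13%.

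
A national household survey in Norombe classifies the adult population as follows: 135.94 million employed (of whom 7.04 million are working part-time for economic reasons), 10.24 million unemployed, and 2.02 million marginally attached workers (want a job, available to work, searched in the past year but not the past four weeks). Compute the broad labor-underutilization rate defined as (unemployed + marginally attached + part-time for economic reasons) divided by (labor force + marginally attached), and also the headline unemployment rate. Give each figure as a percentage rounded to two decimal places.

Broad underutilization rate ≈ 13.02%; headline unemployment rate ≈ 7.01%.

Labor force = 135.94 + 10.24 = 146.18 million.
Numerator = 10.24 + 2.02 + 7.04 = 19.30 million.
Denominator = 146.18 + 2.02 = 148.20 million.
Broad rate = 19.30 / 148.20 = 13.02%.
Headline unemployment rate = 10.24 / 146.18 = 7.01%.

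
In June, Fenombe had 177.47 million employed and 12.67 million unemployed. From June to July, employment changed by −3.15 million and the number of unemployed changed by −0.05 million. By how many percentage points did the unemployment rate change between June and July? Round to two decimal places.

June: labor force = 177.47 + 12.67 = 190.14; u = 12.67/190.14 = 6.66%.
July: labor force = 174.32 + 12.62 = 186.94; u = 12.62/186.94 = 6.75%.
Change = 6.75% − 6.66% = +0.09 pp.

The unemployment rate changed by +0.09 percentage points.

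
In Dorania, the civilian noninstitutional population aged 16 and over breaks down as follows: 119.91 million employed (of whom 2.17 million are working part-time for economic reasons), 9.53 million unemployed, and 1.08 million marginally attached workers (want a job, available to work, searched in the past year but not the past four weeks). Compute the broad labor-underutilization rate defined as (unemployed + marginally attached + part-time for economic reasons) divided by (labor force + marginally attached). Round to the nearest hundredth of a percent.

Labor force = 119.91 + 9.53 = 129.44 million.
Numerator = 9.53 + 1.08 + 2.17 = 12.78 million.
Denominator = 129.44 + 1.08 = 130.52 million.
Broad rate = 12.78 / 130.52 = 9.79%.

Broad underutilization rate ≈ 9.79%.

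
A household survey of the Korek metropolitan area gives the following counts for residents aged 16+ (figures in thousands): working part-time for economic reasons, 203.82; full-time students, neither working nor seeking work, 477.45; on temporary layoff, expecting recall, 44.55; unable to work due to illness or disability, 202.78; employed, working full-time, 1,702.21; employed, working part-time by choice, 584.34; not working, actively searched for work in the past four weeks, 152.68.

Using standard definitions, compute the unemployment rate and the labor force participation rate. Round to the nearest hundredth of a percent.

Employed = 203.82 + 1,702.21 + 584.34 = 2,490.37 thousand (anyone who worked, including part-time for economic reasons, counts as employed).
Unemployed = 44.55 + 152.68 = 197.23 thousand (jobless and actively searching, or on temporary layoff).
Labor force = 2,490.37 + 197.23 = 2,687.60 thousand.
Not in labor force = 477.45 + 202.78 = 680.23 thousand (those not working and not actively searching are outside the labor force).
Civilian working-age population = 2,687.60 + 680.23 = 3,367.83 thousand.
Unemployment rate = 197.23 / 2,687.60 = 7.34%.
Labor force participation rate = 2,687.60 / 3,367.83 = 79.80%.

Unemployment rate ≈ 7.34%; labor force participation rate ≈ 79.80%.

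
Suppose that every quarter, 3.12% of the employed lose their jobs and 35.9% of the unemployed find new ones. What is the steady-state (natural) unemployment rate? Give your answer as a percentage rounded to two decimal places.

Steady-state unemployment rate ≈ 8.00%.

At steady state the flows balance: s·E = f·U, so U/(E+U) = s/(s+f).
u* = 3.12 / (3.12 + 35.9) = 3.12 / 39.02 = 8.00%.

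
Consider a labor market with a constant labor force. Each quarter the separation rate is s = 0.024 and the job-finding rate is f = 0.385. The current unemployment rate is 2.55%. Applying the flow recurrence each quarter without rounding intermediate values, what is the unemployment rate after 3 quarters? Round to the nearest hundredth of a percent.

With a fixed labor force, u_{t+1} = u_t + s·(1−u_t) − f·u_t = u_t·(1−s−f) + s.
Here 1−s−f = 0.591 and s = 0.024.
u_1 = 0.025500 × 0.591 + 0.024 = 0.039071.
u_2 = 0.039071 × 0.591 + 0.024 = 0.047091.
u_3 = 0.047091 × 0.591 + 0.024 = 0.051831.

Unemployment rate after three quarters ≈ 5.18%.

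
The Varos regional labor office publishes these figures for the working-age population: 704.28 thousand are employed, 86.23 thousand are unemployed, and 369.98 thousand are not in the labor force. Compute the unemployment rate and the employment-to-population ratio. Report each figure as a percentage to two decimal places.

Unemployment rate ≈ 10.91%; employment-population ratio ≈ 60.69%.

Labor force = employed + unemployed = 704.28 + 86.23 = 790.51 thousand.
Working-age population = 790.51 + 369.98 = 1,160.49 thousand.
Unemployment rate = 86.23 / 790.51 = 10.91%.
Employment-population ratio = 704.28 / 1,160.49 = 60.69%.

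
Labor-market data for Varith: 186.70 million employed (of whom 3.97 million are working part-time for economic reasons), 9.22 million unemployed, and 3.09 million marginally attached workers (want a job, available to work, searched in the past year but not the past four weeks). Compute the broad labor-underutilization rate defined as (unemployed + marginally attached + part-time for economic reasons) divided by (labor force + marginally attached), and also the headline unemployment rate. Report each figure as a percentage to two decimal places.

Broad underutilization rate ≈ 8.18%; headline unemployment rate ≈ 4.71%.

Labor force = 186.70 + 9.22 = 195.92 million.
Numerator = 9.22 + 3.09 + 3.97 = 16.28 million.
Denominator = 195.92 + 3.09 = 199.01 million.
Broad rate = 16.28 / 199.01 = 8.18%.
Headline unemployment rate = 9.22 / 195.92 = 4.71%.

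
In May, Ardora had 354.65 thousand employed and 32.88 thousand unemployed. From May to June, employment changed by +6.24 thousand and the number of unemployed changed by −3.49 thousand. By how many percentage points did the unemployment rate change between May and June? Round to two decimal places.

May: labor force = 354.65 + 32.88 = 387.53; u = 32.88/387.53 = 8.48%.
June: labor force = 360.89 + 29.39 = 390.28; u = 29.39/390.28 = 7.53%.
Change = 7.53% − 8.48% = −0.95 pp.

The unemployment rate changed by −0.95 percentage points.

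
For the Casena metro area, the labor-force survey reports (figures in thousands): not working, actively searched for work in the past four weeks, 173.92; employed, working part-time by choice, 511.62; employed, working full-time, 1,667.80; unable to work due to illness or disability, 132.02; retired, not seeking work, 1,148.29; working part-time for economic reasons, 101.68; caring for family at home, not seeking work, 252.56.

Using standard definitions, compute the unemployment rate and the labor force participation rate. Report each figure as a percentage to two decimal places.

Employed = 511.62 + 1,667.80 + 101.68 = 2,281.10 thousand (anyone who worked, including part-time for economic reasons, counts as employed).
Unemployed = 173.92 thousand.
Labor force = 2,281.10 + 173.92 = 2,455.02 thousand.
Not in labor force = 132.02 + 1,148.29 + 252.56 = 1,532.87 thousand (those not working and not actively searching are outside the labor force).
Civilian working-age population = 2,455.02 + 1,532.87 = 3,987.89 thousand.
Unemployment rate = 173.92 / 2,455.02 = 7.08%.
Labor force participation rate = 2,455.02 / 3,987.89 = 61.56%.

Unemployment rate ≈ 7.08%; labor force participation rate ≈ 61.56%.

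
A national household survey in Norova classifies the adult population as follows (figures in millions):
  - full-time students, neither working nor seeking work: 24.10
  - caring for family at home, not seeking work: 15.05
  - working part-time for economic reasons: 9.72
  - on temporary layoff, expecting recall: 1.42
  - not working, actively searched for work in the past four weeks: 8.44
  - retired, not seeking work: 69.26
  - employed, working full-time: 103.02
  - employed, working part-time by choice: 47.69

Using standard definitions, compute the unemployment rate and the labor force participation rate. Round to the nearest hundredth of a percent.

Unemployment rate ≈ 5.79%; labor force participation rate ≈ 61.10%.

Employed = 9.72 + 103.02 + 47.69 = 160.43 million (anyone who worked, including part-time for economic reasons, counts as employed).
Unemployed = 1.42 + 8.44 = 9.86 million (jobless and actively searching, or on temporary layoff).
Labor force = 160.43 + 9.86 = 170.29 million.
Not in labor force = 24.10 + 15.05 + 69.26 = 108.41 million (those not working and not actively searching are outside the labor force).
Civilian working-age population = 170.29 + 108.41 = 278.70 million.
Unemployment rate = 9.86 / 170.29 = 5.79%.
Labor force participation rate = 170.29 / 278.70 = 61.10%.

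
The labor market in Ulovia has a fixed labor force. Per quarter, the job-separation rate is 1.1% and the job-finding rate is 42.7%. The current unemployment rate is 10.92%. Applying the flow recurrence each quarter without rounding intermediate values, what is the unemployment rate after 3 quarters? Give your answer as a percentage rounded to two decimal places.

Unemployment rate after three quarters ≈ 4.00%.

With a fixed labor force, u_{t+1} = u_t + s·(1−u_t) − f·u_t = u_t·(1−s−f) + s.
Here 1−s−f = 0.562 and s = 0.011.
u_1 = 0.109200 × 0.562 + 0.011 = 0.072370.
u_2 = 0.072370 × 0.562 + 0.011 = 0.051672.
u_3 = 0.051672 × 0.562 + 0.011 = 0.040040.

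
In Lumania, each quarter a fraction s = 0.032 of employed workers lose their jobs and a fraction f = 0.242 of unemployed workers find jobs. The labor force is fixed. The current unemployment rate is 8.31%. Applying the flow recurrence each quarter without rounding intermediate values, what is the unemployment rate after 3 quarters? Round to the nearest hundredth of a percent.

Unemployment rate after three quarters ≈ 10.39%.

With a fixed labor force, u_{t+1} = u_t + s·(1−u_t) − f·u_t = u_t·(1−s−f) + s.
Here 1−s−f = 0.726 and s = 0.032.
u_1 = 0.083100 × 0.726 + 0.032 = 0.092331.
u_2 = 0.092331 × 0.726 + 0.032 = 0.099032.
u_3 = 0.099032 × 0.726 + 0.032 = 0.103897.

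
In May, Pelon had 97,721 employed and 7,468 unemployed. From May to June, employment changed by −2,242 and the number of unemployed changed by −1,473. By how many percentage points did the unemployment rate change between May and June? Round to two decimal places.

May: labor force = 97,721 + 7,468 = 105,189; u = 7,468/105,189 = 7.10%.
June: labor force = 95,479 + 5,995 = 101,474; u = 5,995/101,474 = 5.91%.
Change = 5.91% − 7.10% = −1.19 pp.

The unemployment rate changed by −1.19 percentage points.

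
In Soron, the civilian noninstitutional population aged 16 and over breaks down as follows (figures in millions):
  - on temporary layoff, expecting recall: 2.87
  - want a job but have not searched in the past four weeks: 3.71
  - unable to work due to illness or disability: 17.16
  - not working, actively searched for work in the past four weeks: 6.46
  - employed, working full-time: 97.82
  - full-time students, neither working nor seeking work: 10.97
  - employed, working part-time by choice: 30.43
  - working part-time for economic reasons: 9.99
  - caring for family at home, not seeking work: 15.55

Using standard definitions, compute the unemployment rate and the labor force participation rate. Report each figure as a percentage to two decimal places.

Unemployment rate ≈ 6.32%; labor force participation rate ≈ 75.69%.

Employed = 97.82 + 30.43 + 9.99 = 138.24 million (anyone who worked, including part-time for economic reasons, counts as employed).
Unemployed = 2.87 + 6.46 = 9.33 million (jobless and actively searching, or on temporary layoff).
Labor force = 138.24 + 9.33 = 147.57 million.
Not in labor force = 3.71 + 17.16 + 10.97 + 15.55 = 47.39 million (those not working and not actively searching are outside the labor force — including those who want a job but have given up searching).
Civilian working-age population = 147.57 + 47.39 = 194.96 million.
Unemployment rate = 9.33 / 147.57 = 6.32%.
Labor force participation rate = 147.57 / 194.96 = 75.69%.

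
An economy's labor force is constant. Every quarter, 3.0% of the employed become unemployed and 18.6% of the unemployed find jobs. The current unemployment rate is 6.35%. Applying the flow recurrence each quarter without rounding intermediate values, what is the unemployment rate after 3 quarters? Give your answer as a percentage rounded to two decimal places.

With a fixed labor force, u_{t+1} = u_t + s·(1−u_t) − f·u_t = u_t·(1−s−f) + s.
Here 1−s−f = 0.784 and s = 0.030.
u_1 = 0.063500 × 0.784 + 0.030 = 0.079784.
u_2 = 0.079784 × 0.784 + 0.030 = 0.092551.
u_3 = 0.092551 × 0.784 + 0.030 = 0.102560.

Unemployment rate after three quarters ≈ 10.26%.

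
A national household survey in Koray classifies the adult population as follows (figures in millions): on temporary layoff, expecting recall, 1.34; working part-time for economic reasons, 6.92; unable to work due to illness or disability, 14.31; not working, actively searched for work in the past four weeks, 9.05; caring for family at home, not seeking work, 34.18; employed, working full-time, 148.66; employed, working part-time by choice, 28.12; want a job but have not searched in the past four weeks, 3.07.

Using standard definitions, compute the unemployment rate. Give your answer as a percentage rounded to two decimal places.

Employed = 6.92 + 148.66 + 28.12 = 183.70 million (anyone who worked, including part-time for economic reasons, counts as employed).
Unemployed = 1.34 + 9.05 = 10.39 million (jobless and actively searching, or on temporary layoff).
Labor force = 183.70 + 10.39 = 194.09 million.
Unemployment rate = 10.39 / 194.09 = 5.35%.

Unemployment rate ≈ 5.35%.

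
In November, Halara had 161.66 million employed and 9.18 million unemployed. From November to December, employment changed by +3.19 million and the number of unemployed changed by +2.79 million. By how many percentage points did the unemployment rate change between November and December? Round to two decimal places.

The unemployment rate changed by +1.40 percentage points.

November: labor force = 161.66 + 9.18 = 170.84; u = 9.18/170.84 = 5.37%.
December: labor force = 164.85 + 11.97 = 176.82; u = 11.97/176.82 = 6.77%.
Change = 6.77% − 5.37% = +1.40 pp.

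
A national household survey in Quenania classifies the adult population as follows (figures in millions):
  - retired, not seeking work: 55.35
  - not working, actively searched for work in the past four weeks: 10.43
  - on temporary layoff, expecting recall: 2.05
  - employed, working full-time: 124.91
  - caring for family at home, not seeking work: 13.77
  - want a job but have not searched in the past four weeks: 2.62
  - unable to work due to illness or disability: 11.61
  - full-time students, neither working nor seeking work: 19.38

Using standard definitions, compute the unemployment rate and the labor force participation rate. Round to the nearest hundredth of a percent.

Employed = 124.91 million.
Unemployed = 10.43 + 2.05 = 12.48 million (jobless and actively searching, or on temporary layoff).
Labor force = 124.91 + 12.48 = 137.39 million.
Not in labor force = 55.35 + 13.77 + 2.62 + 11.61 + 19.38 = 102.73 million (those not working and not actively searching are outside the labor force — including those who want a job but have given up searching).
Civilian working-age population = 137.39 + 102.73 = 240.12 million.
Unemployment rate = 12.48 / 137.39 = 9.08%.
Labor force participation rate = 137.39 / 240.12 = 57.22%.

Unemployment rate ≈ 9.08%; labor force participation rate ≈ 57.22%.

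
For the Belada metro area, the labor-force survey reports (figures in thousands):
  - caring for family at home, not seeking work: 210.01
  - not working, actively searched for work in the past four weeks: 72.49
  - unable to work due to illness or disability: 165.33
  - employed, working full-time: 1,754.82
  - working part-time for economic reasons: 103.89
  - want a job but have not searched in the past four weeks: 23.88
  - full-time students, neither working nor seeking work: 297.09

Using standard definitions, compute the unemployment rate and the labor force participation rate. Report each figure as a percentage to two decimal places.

Employed = 1,754.82 + 103.89 = 1,858.71 thousand (anyone who worked, including part-time for economic reasons, counts as employed).
Unemployed = 72.49 thousand.
Labor force = 1,858.71 + 72.49 = 1,931.20 thousand.
Not in labor force = 210.01 + 165.33 + 23.88 + 297.09 = 696.31 thousand (those not working and not actively searching are outside the labor force — including those who want a job but have given up searching).
Civilian working-age population = 1,931.20 + 696.31 = 2,627.51 thousand.
Unemployment rate = 72.49 / 1,931.20 = 3.75%.
Labor force participation rate = 1,931.20 / 2,627.51 = 73.50%.

Unemployment rate ≈ 3.75%; labor force participation rate ≈ 73.50%.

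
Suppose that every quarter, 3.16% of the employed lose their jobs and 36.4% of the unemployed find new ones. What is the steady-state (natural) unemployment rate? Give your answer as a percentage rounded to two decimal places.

At steady state the flows balance: s·E = f·U, so U/(E+U) = s/(s+f).
u* = 3.16 / (3.16 + 36.4) = 3.16 / 39.56 = 7.99%.

Steady-state unemployment rate ≈ 7.99%.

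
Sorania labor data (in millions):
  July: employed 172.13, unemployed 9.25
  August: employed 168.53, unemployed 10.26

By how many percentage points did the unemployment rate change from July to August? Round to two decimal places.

The unemployment rate changed by +0.64 percentage points.

July: labor force = 172.13 + 9.25 = 181.38; u = 9.25/181.38 = 5.10%.
August: labor force = 168.53 + 10.26 = 178.79; u = 10.26/178.79 = 5.74%.
Change = 5.74% − 5.10% = +0.64 pp.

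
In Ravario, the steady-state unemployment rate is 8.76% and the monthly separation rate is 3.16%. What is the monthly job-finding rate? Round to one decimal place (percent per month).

From u* = s/(s+f): f = s·(1−u)/u.
f = 3.16 × (1 − 0.0876) / 0.0876 = 2.8832 / 0.0876 ≈ 32.9% per month.

Job-finding rate ≈ 32.9% per month.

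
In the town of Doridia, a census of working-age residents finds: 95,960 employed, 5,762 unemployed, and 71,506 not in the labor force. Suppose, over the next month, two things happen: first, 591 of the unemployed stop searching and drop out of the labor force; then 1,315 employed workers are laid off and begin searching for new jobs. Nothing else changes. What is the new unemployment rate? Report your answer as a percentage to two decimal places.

New unemployment rate ≈ 6.41%.

Initially, labor force = 95,960 + 5,762 = 101,722, so u = 5,762/101,722 = 5.66%.
After the first change, unemployed and labor force both fall by 591 → E = 95,960, U = 5,171, labor force = 101,131.
After the second change, employed falls and unemployed rises by 1,315; labor force unchanged → E = 94,645, U = 6,486, labor force = 101,131.
New unemployment rate = 6,486 / 101,131 = 6.41%.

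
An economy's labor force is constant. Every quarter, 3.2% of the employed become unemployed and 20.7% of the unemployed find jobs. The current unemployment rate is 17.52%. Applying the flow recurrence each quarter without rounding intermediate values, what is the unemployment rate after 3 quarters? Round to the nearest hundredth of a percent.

Unemployment rate after three quarters ≈ 15.21%.

With a fixed labor force, u_{t+1} = u_t + s·(1−u_t) − f·u_t = u_t·(1−s−f) + s.
Here 1−s−f = 0.761 and s = 0.032.
u_1 = 0.175200 × 0.761 + 0.032 = 0.165327.
u_2 = 0.165327 × 0.761 + 0.032 = 0.157814.
u_3 = 0.157814 × 0.761 + 0.032 = 0.152096.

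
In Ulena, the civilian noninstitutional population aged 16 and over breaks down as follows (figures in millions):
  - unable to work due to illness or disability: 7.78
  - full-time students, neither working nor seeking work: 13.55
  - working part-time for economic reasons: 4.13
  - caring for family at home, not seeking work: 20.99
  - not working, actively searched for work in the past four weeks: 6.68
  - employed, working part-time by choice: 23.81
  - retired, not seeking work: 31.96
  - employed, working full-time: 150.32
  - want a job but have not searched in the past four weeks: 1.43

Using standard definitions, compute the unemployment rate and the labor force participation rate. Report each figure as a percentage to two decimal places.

Employed = 4.13 + 23.81 + 150.32 = 178.26 million (anyone who worked, including part-time for economic reasons, counts as employed).
Unemployed = 6.68 million.
Labor force = 178.26 + 6.68 = 184.94 million.
Not in labor force = 7.78 + 13.55 + 20.99 + 31.96 + 1.43 = 75.71 million (those not working and not actively searching are outside the labor force — including those who want a job but have given up searching).
Civilian working-age population = 184.94 + 75.71 = 260.65 million.
Unemployment rate = 6.68 / 184.94 = 3.61%.
Labor force participation rate = 184.94 / 260.65 = 70.95%.

Unemployment rate ≈ 3.61%; labor force participation rate ≈ 70.95%.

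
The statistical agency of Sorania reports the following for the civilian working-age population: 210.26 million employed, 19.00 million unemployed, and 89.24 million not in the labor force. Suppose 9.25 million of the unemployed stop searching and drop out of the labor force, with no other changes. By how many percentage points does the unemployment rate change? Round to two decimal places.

Initially, labor force = 210.26 + 19.00 = 229.26 million, so u = 19.00/229.26 = 8.29%.
After the change, unemployed and labor force both fall by 9.25 → E = 210.26, U = 9.75, labor force = 220.01 million.
New unemployment rate = 9.75 / 220.01 = 4.43%.
Change = 4.43% − 8.29% = −3.86 percentage points.

The unemployment rate changes by −3.86 percentage points.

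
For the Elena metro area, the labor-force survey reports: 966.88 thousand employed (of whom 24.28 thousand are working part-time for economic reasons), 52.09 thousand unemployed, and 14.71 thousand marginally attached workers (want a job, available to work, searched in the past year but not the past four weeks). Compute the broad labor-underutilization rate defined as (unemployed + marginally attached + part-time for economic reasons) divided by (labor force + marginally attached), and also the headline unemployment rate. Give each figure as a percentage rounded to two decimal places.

Broad underutilization rate ≈ 8.81%; headline unemployment rate ≈ 5.11%.

Labor force = 966.88 + 52.09 = 1,018.97 thousand.
Numerator = 52.09 + 14.71 + 24.28 = 91.08 thousand.
Denominator = 1,018.97 + 14.71 = 1,033.68 thousand.
Broad rate = 91.08 / 1,033.68 = 8.81%.
Headline unemployment rate = 52.09 / 1,018.97 = 5.11%.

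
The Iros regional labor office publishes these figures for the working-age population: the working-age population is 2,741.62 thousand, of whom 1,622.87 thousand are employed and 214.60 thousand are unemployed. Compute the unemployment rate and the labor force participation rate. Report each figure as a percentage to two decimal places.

Unemployment rate ≈ 11.68%; labor force participation rate ≈ 67.02%.

Labor force = employed + unemployed = 1,622.87 + 214.60 = 1,837.47 thousand.
Unemployment rate = 214.60 / 1,837.47 = 11.68%.
Labor force participation rate = 1,837.47 / 2,741.62 = 67.02%.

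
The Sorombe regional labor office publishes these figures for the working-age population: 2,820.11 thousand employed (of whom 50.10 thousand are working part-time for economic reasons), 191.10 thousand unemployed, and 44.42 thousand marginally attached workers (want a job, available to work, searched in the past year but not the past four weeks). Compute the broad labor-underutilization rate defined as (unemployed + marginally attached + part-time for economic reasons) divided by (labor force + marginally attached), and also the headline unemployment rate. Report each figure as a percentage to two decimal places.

Labor force = 2,820.11 + 191.10 = 3,011.21 thousand.
Numerator = 191.10 + 44.42 + 50.10 = 285.62 thousand.
Denominator = 3,011.21 + 44.42 = 3,055.63 thousand.
Broad rate = 285.62 / 3,055.63 = 9.35%.
Headline unemployment rate = 191.10 / 3,011.21 = 6.35%.

Broad underutilization rate ≈ 9.35%; headline unemployment rate ≈ 6.35%.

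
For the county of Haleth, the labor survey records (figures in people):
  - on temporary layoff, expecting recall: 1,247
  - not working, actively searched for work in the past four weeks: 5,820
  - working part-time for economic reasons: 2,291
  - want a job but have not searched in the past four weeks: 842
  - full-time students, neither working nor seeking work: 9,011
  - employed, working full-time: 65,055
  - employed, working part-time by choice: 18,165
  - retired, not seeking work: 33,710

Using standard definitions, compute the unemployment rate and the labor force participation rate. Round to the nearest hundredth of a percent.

Unemployment rate ≈ 7.63%; labor force participation rate ≈ 68.00%.

Employed = 2,291 + 65,055 + 18,165 = 85,511 (anyone who worked, including part-time for economic reasons, counts as employed).
Unemployed = 1,247 + 5,820 = 7,067 (jobless and actively searching, or on temporary layoff).
Labor force = 85,511 + 7,067 = 92,578.
Not in labor force = 842 + 9,011 + 33,710 = 43,563 (those not working and not actively searching are outside the labor force — including those who want a job but have given up searching).
Civilian working-age population = 92,578 + 43,563 = 136,141.
Unemployment rate = 7,067 / 92,578 = 7.63%.
Labor force participation rate = 92,578 / 136,141 = 68.00%.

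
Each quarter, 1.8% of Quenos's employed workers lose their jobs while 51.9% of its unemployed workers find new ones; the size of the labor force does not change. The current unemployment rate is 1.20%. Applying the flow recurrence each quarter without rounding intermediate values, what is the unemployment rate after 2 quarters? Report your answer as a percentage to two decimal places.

With a fixed labor force, u_{t+1} = u_t + s·(1−u_t) − f·u_t = u_t·(1−s−f) + s.
Here 1−s−f = 0.463 and s = 0.018.
u_1 = 0.012000 × 0.463 + 0.018 = 0.023556.
u_2 = 0.023556 × 0.463 + 0.018 = 0.028906.

Unemployment rate after two quarters ≈ 2.89%.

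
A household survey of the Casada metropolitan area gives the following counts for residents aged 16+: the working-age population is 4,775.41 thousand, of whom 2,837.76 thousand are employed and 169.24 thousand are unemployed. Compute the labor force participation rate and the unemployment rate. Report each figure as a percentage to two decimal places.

Labor force = employed + unemployed = 2,837.76 + 169.24 = 3,007.00 thousand.
Unemployment rate = 169.24 / 3,007.00 = 5.63%.
Labor force participation rate = 3,007.00 / 4,775.41 = 62.97%.

Labor force participation rate ≈ 62.97%; unemployment rate ≈ 5.63%.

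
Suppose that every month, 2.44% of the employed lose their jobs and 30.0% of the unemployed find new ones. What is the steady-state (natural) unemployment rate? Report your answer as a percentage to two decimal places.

Steady-state unemployment rate ≈ 7.52%.

At steady state the flows balance: s·E = f·U, so U/(E+U) = s/(s+f).
u* = 2.44 / (2.44 + 30.0) = 2.44 / 32.44 = 7.52%.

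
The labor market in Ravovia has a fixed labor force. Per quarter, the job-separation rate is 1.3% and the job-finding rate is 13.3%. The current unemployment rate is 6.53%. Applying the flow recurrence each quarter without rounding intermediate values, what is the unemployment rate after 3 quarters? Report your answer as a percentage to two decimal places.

With a fixed labor force, u_{t+1} = u_t + s·(1−u_t) − f·u_t = u_t·(1−s−f) + s.
Here 1−s−f = 0.854 and s = 0.013.
u_1 = 0.065300 × 0.854 + 0.013 = 0.068766.
u_2 = 0.068766 × 0.854 + 0.013 = 0.071726.
u_3 = 0.071726 × 0.854 + 0.013 = 0.074254.

Unemployment rate after three quarters ≈ 7.43%.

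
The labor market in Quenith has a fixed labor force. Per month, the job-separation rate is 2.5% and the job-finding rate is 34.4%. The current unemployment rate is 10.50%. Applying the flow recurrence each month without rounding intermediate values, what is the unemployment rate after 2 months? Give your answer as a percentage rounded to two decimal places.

Unemployment rate after two months ≈ 8.26%.

With a fixed labor force, u_{t+1} = u_t + s·(1−u_t) − f·u_t = u_t·(1−s−f) + s.
Here 1−s−f = 0.631 and s = 0.025.
u_1 = 0.105000 × 0.631 + 0.025 = 0.091255.
u_2 = 0.091255 × 0.631 + 0.025 = 0.082582.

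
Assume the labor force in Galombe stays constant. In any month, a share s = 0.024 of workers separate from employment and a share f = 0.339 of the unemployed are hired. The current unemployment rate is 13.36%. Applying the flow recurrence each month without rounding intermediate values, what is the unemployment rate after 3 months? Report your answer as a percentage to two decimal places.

Unemployment rate after three months ≈ 8.36%.

With a fixed labor force, u_{t+1} = u_t + s·(1−u_t) − f·u_t = u_t·(1−s−f) + s.
Here 1−s−f = 0.637 and s = 0.024.
u_1 = 0.133600 × 0.637 + 0.024 = 0.109103.
u_2 = 0.109103 × 0.637 + 0.024 = 0.093499.
u_3 = 0.093499 × 0.637 + 0.024 = 0.083559.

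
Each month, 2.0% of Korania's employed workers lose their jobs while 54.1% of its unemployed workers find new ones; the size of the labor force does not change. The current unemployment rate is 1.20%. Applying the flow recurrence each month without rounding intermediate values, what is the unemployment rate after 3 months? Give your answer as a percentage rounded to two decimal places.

With a fixed labor force, u_{t+1} = u_t + s·(1−u_t) − f·u_t = u_t·(1−s−f) + s.
Here 1−s−f = 0.439 and s = 0.020.
u_1 = 0.012000 × 0.439 + 0.020 = 0.025268.
u_2 = 0.025268 × 0.439 + 0.020 = 0.031093.
u_3 = 0.031093 × 0.439 + 0.020 = 0.033650.

Unemployment rate after three months ≈ 3.36%.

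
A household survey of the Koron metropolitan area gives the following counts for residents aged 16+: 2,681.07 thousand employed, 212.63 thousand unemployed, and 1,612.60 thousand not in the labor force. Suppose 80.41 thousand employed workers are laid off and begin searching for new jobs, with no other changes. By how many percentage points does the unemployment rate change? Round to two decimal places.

Initially, labor force = 2,681.07 + 212.63 = 2,893.70 thousand, so u = 212.63/2,893.70 = 7.35%.
After the change, employed falls and unemployed rises by 80.41; labor force unchanged → E = 2,600.66, U = 293.04, labor force = 2,893.70 thousand.
New unemployment rate = 293.04 / 2,893.70 = 10.13%.
Change = 10.13% − 7.35% = +2.78 percentage points.

The unemployment rate changes by +2.78 percentage points.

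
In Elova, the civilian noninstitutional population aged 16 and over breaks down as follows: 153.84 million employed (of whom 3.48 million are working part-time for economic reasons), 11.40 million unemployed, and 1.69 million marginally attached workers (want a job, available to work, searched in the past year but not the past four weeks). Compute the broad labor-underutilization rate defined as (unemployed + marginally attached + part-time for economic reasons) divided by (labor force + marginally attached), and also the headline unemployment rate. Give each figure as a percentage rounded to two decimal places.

Labor force = 153.84 + 11.40 = 165.24 million.
Numerator = 11.40 + 1.69 + 3.48 = 16.57 million.
Denominator = 165.24 + 1.69 = 166.93 million.
Broad rate = 16.57 / 166.93 = 9.93%.
Headline unemployment rate = 11.40 / 165.24 = 6.90%.

Broad underutilization rate ≈ 9.93%; headline unemployment rate ≈ 6.90%.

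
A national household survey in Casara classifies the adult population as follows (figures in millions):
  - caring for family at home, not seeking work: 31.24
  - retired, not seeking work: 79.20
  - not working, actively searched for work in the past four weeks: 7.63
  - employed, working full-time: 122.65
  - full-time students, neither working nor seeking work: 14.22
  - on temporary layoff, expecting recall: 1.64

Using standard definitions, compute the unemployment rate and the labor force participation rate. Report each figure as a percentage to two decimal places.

Unemployment rate ≈ 7.03%; labor force participation rate ≈ 51.41%.

Employed = 122.65 million.
Unemployed = 7.63 + 1.64 = 9.27 million (jobless and actively searching, or on temporary layoff).
Labor force = 122.65 + 9.27 = 131.92 million.
Not in labor force = 31.24 + 79.20 + 14.22 = 124.66 million (those not working and not actively searching are outside the labor force).
Civilian working-age population = 131.92 + 124.66 = 256.58 million.
Unemployment rate = 9.27 / 131.92 = 7.03%.
Labor force participation rate = 131.92 / 256.58 = 51.41%.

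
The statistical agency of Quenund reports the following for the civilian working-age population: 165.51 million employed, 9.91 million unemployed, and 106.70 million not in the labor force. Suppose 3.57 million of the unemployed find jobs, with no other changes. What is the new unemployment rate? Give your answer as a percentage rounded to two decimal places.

Initially, labor force = 165.51 + 9.91 = 175.42 million, so u = 9.91/175.42 = 5.65%.
After the change, unemployed falls and employed rises by 3.57; labor force unchanged → E = 169.08, U = 6.34, labor force = 175.42 million.
New unemployment rate = 6.34 / 175.42 = 3.61%.

New unemployment rate ≈ 3.61%.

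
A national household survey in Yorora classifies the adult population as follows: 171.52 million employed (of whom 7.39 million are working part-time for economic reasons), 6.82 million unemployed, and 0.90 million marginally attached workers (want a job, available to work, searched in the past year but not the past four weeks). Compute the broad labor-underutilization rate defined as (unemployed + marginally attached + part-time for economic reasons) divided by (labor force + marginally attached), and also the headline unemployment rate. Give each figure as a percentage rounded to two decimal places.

Labor force = 171.52 + 6.82 = 178.34 million.
Numerator = 6.82 + 0.90 + 7.39 = 15.11 million.
Denominator = 178.34 + 0.90 = 179.24 million.
Broad rate = 15.11 / 179.24 = 8.43%.
Headline unemployment rate = 6.82 / 178.34 = 3.82%.

Broad underutilization rate ≈ 8.43%; headline unemployment rate ≈ 3.82%.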